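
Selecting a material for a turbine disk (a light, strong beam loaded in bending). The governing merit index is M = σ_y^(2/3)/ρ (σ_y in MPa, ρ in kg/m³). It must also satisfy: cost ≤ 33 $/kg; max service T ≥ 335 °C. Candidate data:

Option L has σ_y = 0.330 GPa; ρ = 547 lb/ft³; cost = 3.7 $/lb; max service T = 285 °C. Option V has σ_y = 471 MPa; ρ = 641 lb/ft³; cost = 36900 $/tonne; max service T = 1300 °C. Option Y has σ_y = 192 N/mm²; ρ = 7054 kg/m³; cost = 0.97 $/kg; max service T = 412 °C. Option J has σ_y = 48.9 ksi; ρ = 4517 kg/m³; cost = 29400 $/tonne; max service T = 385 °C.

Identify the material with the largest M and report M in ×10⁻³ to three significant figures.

option J, M = 10.7×10⁻³

Screen on constraints: cost ≤ 33 $/kg; max service T ≥ 335 °C. Survivors: option Y, option J.
After converting to SI:
  option Y: σ_y = 192.0 MPa, ρ = 7054 kg/m³
  option J: σ_y = 337.2 MPa, ρ = 4517 kg/m³
  option J: M = 10.7×10⁻³
  option Y: M = 4.72×10⁻³
Option J has the largest M.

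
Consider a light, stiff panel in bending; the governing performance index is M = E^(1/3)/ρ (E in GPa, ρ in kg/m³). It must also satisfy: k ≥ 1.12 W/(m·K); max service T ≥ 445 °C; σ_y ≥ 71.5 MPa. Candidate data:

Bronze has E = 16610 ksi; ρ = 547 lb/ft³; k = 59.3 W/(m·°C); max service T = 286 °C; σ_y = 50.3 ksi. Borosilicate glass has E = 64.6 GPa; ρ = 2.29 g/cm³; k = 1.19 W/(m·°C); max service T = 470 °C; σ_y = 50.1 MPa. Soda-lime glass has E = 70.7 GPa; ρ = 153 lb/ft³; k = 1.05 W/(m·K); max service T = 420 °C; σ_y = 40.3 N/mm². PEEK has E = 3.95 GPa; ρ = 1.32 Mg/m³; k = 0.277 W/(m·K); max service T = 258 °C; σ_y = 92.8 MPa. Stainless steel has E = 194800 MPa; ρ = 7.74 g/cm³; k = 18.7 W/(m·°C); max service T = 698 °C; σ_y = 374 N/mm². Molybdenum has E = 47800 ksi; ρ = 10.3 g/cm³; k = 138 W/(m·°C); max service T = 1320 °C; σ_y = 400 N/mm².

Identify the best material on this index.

stainless steel

Screen on constraints: k ≥ 1.12 W/(m·K); max service T ≥ 445 °C; σ_y ≥ 71.5 MPa. Survivors: stainless steel, molybdenum.
Convert each candidate to consistent units, then evaluate M:
  stainless steel: E = 194.8 GPa, ρ = 7740 kg/m³
  molybdenum: E = 329.6 GPa, ρ = 10300 kg/m³
  stainless steel: M = 0.749×10⁻³
  molybdenum: M = 0.671×10⁻³
Highest index: stainless steel.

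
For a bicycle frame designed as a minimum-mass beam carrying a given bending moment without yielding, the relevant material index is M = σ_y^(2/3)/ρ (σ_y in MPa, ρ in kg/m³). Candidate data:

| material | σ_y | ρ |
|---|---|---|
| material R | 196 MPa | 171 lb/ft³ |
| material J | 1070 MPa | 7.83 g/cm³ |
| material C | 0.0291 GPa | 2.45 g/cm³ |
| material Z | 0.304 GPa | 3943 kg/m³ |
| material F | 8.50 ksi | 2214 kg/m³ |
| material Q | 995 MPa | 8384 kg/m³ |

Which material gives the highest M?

After converting to SI:
  material R: σ_y = 196.0 MPa, ρ = 2739 kg/m³
  material J: σ_y = 1070 MPa, ρ = 7830 kg/m³
  material C: σ_y = 29.10 MPa, ρ = 2450 kg/m³
  material Z: σ_y = 304.0 MPa, ρ = 3943 kg/m³
  material F: σ_y = 58.61 MPa, ρ = 2214 kg/m³
  material Q: σ_y = 995.0 MPa, ρ = 8384 kg/m³
  material J: M = 13.4×10⁻³
  material R: M = 12.3×10⁻³
  material Q: M = 11.9×10⁻³
  material Z: M = 11.5×10⁻³
  material F: M = 6.81×10⁻³
  material C: M = 3.86×10⁻³
The maximum is for material J.

material J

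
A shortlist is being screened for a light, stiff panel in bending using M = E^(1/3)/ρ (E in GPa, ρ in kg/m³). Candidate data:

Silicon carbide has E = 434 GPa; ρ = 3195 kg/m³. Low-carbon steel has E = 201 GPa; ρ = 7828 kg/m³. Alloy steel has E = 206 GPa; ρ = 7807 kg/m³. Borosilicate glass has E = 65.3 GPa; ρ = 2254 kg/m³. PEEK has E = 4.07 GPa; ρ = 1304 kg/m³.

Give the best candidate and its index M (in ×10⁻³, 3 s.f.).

Computing M directly (units already consistent):
  silicon carbide: M = 2.37×10⁻³
  borosilicate glass: M = 1.79×10⁻³
  PEEK: M = 1.22×10⁻³
  alloy steel: M = 0.756×10⁻³
  low-carbon steel: M = 0.748×10⁻³
Silicon carbide ranks first.

silicon carbide, M = 2.37×10⁻³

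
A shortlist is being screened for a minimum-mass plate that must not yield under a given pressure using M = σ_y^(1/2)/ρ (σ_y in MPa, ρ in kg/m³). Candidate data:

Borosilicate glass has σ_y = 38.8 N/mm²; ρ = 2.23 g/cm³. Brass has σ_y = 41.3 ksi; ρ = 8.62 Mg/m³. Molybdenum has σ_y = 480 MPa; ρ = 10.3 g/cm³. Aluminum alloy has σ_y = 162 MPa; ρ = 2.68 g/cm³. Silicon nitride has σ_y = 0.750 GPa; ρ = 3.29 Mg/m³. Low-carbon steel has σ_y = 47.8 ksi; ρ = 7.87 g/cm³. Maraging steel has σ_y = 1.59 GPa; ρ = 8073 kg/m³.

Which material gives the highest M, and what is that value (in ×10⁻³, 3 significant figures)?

silicon nitride, M = 8.32×10⁻³

After converting to SI:
  borosilicate glass: σ_y = 38.80 MPa, ρ = 2230 kg/m³
  brass: σ_y = 284.8 MPa, ρ = 8620 kg/m³
  molybdenum: σ_y = 480.0 MPa, ρ = 10300 kg/m³
  aluminum alloy: σ_y = 162.0 MPa, ρ = 2680 kg/m³
  silicon nitride: σ_y = 750.0 MPa, ρ = 3290 kg/m³
  low-carbon steel: σ_y = 329.6 MPa, ρ = 7870 kg/m³
  maraging steel: σ_y = 1590 MPa, ρ = 8073 kg/m³
  silicon nitride: M = 8.32×10⁻³
  maraging steel: M = 4.94×10⁻³
  aluminum alloy: M = 4.75×10⁻³
  borosilicate glass: M = 2.79×10⁻³
  low-carbon steel: M = 2.31×10⁻³
  molybdenum: M = 2.13×10⁻³
  brass: M = 1.96×10⁻³
Silicon nitride ranks first.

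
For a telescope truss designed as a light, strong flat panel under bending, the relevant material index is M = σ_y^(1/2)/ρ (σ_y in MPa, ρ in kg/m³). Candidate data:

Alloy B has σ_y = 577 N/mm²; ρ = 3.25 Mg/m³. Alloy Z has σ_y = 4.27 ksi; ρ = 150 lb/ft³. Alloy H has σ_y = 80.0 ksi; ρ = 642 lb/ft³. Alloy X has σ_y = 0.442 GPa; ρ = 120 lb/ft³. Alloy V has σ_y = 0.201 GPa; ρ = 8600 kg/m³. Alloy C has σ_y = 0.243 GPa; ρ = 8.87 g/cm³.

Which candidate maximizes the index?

alloy X

After converting to SI:
  alloy B: σ_y = 577.0 MPa, ρ = 3250 kg/m³
  alloy Z: σ_y = 29.44 MPa, ρ = 2403 kg/m³
  alloy H: σ_y = 551.6 MPa, ρ = 10280 kg/m³
  alloy X: σ_y = 442.0 MPa, ρ = 1922 kg/m³
  alloy V: σ_y = 201.0 MPa, ρ = 8600 kg/m³
  alloy C: σ_y = 243.0 MPa, ρ = 8870 kg/m³
  alloy X: M = 10.9×10⁻³
  alloy B: M = 7.39×10⁻³
  alloy H: M = 2.28×10⁻³
  alloy Z: M = 2.26×10⁻³
  alloy C: M = 1.76×10⁻³
  alloy V: M = 1.65×10⁻³
Highest index: alloy X.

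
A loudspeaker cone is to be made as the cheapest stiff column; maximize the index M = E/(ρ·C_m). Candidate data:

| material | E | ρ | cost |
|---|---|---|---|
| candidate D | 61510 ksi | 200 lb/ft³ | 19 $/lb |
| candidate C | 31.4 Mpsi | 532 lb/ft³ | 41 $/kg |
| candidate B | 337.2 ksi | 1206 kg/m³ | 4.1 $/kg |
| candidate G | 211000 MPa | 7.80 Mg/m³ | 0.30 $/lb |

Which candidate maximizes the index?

Normalizing units and computing the index:
  candidate D: E = 424.1 GPa, ρ = 3204 kg/m³, cost = 41.89 $/kg
  candidate C: E = 216.5 GPa, ρ = 8522 kg/m³, cost = 41.00 $/kg
  candidate B: E = 2.325 GPa, ρ = 1206 kg/m³, cost = 4.100 $/kg
  candidate G: E = 211.0 GPa, ρ = 7800 kg/m³, cost = 0.6614 $/kg
  candidate G: M = 40.9 MN·m per $
  candidate D: M = 3.16 MN·m per $
  candidate C: M = 0.620 MN·m per $
  candidate B: M = 0.470 MN·m per $
Highest index: candidate G.

candidate G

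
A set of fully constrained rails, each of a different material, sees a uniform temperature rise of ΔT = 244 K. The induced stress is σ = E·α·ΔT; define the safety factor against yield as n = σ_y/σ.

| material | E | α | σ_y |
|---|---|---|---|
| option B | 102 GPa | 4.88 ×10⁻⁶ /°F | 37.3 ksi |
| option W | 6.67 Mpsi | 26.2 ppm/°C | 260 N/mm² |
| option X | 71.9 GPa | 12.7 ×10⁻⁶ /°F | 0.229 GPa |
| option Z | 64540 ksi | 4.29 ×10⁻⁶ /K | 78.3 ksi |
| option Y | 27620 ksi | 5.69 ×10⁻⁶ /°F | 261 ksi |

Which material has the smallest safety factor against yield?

option X

Converting E to GPa, α to ×10⁻⁶/K, σ_y to MPa, then σ and n for each:
  option B: E = 102.0, α = 8.78, σ_y = 257.2 → σ = 219 MPa, n = 1.18
  option W: E = 45.99, α = 26.2, σ_y = 260.0 → σ = 294 MPa, n = 0.884
  option X: E = 71.90, α = 22.9, σ_y = 229.0 → σ = 401 MPa, n = 0.571
  option Z: E = 445.0, α = 4.29, σ_y = 539.9 → σ = 466 MPa, n = 1.16
  option Y: E = 190.4, α = 10.2, σ_y = 1800 → σ = 476 MPa, n = 3.78
Smallest n: option X with n = 0.571.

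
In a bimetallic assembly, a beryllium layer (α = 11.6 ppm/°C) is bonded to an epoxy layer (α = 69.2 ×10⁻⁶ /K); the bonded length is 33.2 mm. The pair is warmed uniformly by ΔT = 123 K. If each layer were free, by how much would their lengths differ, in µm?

235 µm

Δα = |11.6 − 69.2|×10⁻⁶/K = 57.6×10⁻⁶/K.
ΔL_mismatch = Δα·L·ΔT = 57.6×10⁻⁶ × 33.2 mm × 123.0 K = 235 µm.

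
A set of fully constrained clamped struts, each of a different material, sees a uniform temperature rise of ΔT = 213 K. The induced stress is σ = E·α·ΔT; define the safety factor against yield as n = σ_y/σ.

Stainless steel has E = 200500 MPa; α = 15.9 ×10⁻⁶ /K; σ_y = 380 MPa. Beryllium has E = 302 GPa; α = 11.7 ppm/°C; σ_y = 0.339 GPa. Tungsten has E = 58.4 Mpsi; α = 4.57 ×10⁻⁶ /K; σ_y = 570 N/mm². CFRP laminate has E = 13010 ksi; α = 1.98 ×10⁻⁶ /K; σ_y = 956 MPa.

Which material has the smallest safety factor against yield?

beryllium

With everything in SI (GPa, ×10⁻⁶/K, MPa):
  stainless steel: E = 200.5, α = 15.9, σ_y = 380.0 → σ = 679 MPa, n = 0.560
  beryllium: E = 302.0, α = 11.7, σ_y = 339.0 → σ = 753 MPa, n = 0.450
  tungsten: E = 402.7, α = 4.57, σ_y = 570.0 → σ = 392 MPa, n = 1.45
  CFRP laminate: E = 89.70, α = 1.98, σ_y = 956.0 → σ = 37.8 MPa, n = 25.3
Smallest n: beryllium with n = 0.450.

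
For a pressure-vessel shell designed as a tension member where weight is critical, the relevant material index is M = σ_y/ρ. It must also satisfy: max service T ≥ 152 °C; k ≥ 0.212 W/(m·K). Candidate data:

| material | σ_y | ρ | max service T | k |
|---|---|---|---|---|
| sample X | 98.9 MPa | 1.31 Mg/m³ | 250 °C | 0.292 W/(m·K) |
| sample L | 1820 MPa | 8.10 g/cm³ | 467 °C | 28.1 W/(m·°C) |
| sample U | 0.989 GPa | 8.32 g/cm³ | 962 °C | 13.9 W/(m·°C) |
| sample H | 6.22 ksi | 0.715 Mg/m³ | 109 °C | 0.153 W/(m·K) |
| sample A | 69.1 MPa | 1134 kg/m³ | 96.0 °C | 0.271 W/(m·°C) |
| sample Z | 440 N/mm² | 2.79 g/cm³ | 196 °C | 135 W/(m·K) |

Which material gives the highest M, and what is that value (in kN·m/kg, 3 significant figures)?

sample L, M = 225 kN·m/kg

Screen on constraints: max service T ≥ 152 °C; k ≥ 0.212 W/(m·K). Survivors: sample X, sample L, sample U, sample Z.
In SI units:
  sample X: σ_y = 98.90 MPa, ρ = 1310 kg/m³
  sample L: σ_y = 1820 MPa, ρ = 8100 kg/m³
  sample U: σ_y = 989.0 MPa, ρ = 8320 kg/m³
  sample Z: σ_y = 440.0 MPa, ρ = 2790 kg/m³
  sample L: M = 225 kN·m/kg
  sample Z: M = 158 kN·m/kg
  sample U: M = 119 kN·m/kg
  sample X: M = 75.5 kN·m/kg
Sample L ranks first.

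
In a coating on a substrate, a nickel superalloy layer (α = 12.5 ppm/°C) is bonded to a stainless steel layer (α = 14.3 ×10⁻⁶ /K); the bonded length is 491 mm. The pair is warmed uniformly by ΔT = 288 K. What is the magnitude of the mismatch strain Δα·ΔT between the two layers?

Δα = |12.5 − 14.3|×10⁻⁶/K = 1.80×10⁻⁶/K.
Mismatch strain = Δα·ΔT = 1.80×10⁻⁶ × 288.0 = 5.18×10⁻⁴.

5.18×10⁻⁴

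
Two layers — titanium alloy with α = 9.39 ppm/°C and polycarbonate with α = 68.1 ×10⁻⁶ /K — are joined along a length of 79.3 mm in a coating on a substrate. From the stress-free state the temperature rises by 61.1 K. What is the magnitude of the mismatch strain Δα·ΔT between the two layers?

3.59×10⁻³

Δα = |9.39 − 68.1|×10⁻⁶/K = 58.7×10⁻⁶/K.
Mismatch strain = Δα·ΔT = 58.7×10⁻⁶ × 61.1 = 3.59×10⁻³.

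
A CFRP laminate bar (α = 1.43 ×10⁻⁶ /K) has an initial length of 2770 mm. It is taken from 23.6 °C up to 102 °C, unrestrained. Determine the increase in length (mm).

0.311 mm

ΔT = 102 − 23.6 = 78.40 K.
ΔL = α·L₀·ΔT = 1.43×10⁻⁶ × 2770 mm × 78.40 K = 0.311 mm.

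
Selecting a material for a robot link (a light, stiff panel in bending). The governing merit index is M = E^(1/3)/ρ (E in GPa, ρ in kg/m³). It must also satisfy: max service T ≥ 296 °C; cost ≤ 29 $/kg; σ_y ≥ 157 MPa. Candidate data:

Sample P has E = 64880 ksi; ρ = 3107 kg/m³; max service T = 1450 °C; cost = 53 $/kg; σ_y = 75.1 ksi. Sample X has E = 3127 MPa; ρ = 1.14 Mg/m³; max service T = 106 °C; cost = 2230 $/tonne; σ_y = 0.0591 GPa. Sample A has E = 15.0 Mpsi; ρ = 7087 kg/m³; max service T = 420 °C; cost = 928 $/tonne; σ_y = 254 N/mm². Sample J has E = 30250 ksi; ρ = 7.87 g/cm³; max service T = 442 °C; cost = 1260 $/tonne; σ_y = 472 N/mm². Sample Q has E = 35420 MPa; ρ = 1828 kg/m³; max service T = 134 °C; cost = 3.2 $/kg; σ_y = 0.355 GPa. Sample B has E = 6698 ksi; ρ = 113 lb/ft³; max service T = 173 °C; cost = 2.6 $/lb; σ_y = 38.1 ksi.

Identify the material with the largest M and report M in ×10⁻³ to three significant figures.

sample J, M = 0.754×10⁻³

Screen on constraints: max service T ≥ 296 °C; cost ≤ 29 $/kg; σ_y ≥ 157 MPa. Survivors: sample A, sample J.
Normalizing units and computing the index:
  sample A: E = 103.4 GPa, ρ = 7087 kg/m³
  sample J: E = 208.6 GPa, ρ = 7870 kg/m³
  sample J: M = 0.754×10⁻³
  sample A: M = 0.662×10⁻³
Sample J has the largest M.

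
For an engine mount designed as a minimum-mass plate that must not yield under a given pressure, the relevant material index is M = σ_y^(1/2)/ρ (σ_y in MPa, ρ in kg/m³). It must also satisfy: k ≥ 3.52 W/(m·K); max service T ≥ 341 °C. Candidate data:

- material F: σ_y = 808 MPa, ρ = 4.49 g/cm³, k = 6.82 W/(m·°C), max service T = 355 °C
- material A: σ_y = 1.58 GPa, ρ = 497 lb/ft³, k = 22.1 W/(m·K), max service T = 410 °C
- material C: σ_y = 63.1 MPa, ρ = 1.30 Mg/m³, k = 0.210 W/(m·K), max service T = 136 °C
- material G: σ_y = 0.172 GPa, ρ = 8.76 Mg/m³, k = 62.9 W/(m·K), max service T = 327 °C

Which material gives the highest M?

Screen on constraints: k ≥ 3.52 W/(m·K); max service T ≥ 341 °C. Survivors: material F, material A.
In SI units:
  material F: σ_y = 808.0 MPa, ρ = 4490 kg/m³
  material A: σ_y = 1580 MPa, ρ = 7961 kg/m³
  material F: M = 6.33×10⁻³
  material A: M = 4.99×10⁻³
Material F ranks first.

material F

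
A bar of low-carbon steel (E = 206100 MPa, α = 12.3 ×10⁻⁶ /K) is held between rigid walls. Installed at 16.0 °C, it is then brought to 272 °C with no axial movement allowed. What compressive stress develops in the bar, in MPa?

649 MPa

E = 206100 MPa = 206.1 GPa.
ΔT = 256.0 K. Constrained thermal stress σ = E·α·ΔT = 206.1×10³ MPa × 12.3×10⁻⁶ × 256.0 = 649 MPa (compressive).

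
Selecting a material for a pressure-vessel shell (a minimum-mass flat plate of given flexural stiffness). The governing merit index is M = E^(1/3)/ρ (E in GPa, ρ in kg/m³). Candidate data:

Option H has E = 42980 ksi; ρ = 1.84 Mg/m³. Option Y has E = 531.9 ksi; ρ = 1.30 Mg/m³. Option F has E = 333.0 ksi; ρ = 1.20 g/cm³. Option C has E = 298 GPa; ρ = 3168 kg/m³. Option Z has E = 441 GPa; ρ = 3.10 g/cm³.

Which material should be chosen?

Putting every candidate on a common basis:
  option H: E = 296.3 GPa, ρ = 1840 kg/m³
  option Y: E = 3.667 GPa, ρ = 1300 kg/m³
  option F: E = 2.296 GPa, ρ = 1200 kg/m³
  option C: E = 298.0 GPa, ρ = 3168 kg/m³
  option Z: E = 441.0 GPa, ρ = 3100 kg/m³
  option H: M = 3.62×10⁻³
  option Z: M = 2.46×10⁻³
  option C: M = 2.11×10⁻³
  option Y: M = 1.19×10⁻³
  option F: M = 1.10×10⁻³
Option H ranks first.

option H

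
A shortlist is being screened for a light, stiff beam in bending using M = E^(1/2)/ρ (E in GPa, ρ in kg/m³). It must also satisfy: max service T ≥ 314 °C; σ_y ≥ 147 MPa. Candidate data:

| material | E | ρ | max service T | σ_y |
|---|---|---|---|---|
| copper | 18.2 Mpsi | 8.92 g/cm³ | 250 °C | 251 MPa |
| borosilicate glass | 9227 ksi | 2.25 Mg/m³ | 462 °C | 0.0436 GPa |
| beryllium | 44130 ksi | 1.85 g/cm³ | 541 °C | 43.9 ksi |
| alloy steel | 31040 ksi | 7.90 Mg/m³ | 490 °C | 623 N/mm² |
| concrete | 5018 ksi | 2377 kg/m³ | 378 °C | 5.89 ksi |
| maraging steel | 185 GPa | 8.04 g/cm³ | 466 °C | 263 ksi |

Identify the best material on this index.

beryllium

Screen on constraints: max service T ≥ 314 °C; σ_y ≥ 147 MPa. Survivors: beryllium, alloy steel, maraging steel.
In SI units:
  beryllium: E = 304.3 GPa, ρ = 1850 kg/m³
  alloy steel: E = 214.0 GPa, ρ = 7900 kg/m³
  maraging steel: E = 185.0 GPa, ρ = 8040 kg/m³
  beryllium: M = 9.43×10⁻³
  alloy steel: M = 1.85×10⁻³
  maraging steel: M = 1.69×10⁻³
Highest index: beryllium.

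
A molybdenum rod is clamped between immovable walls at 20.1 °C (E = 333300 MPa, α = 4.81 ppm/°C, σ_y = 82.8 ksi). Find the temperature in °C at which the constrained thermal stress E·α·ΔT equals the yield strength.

376 °C

E = 333300 MPa = 333.3 GPa.
σ_y = 82.8 ksi = 570.9 MPa.
E·α·ΔT = 570.9 MPa ⇒ ΔT = 570.9 / (333.3×10³ × 4.81×10⁻⁶) = 356.1 K.
T = 20.1 + 356.1 = 376.2 °C.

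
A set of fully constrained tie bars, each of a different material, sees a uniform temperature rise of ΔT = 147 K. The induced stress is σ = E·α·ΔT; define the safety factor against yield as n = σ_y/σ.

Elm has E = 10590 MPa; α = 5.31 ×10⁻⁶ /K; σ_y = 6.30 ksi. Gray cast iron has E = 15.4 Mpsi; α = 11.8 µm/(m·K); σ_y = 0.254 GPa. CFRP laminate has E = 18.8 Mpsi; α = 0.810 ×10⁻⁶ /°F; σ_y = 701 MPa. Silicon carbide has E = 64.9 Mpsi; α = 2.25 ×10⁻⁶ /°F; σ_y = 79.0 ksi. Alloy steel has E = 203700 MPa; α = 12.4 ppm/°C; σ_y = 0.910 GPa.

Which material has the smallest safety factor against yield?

gray cast iron

Converting E to GPa, α to ×10⁻⁶/K, σ_y to MPa, then σ and n for each:
  elm: E = 10.59, α = 5.31, σ_y = 43.44 → σ = 8.27 MPa, n = 5.25
  gray cast iron: E = 106.2, α = 11.8, σ_y = 254.0 → σ = 184 MPa, n = 1.38
  CFRP laminate: E = 129.6, α = 1.46, σ_y = 701.0 → σ = 27.8 MPa, n = 25.2
  silicon carbide: E = 447.5, α = 4.05, σ_y = 544.7 → σ = 266 MPa, n = 2.04
  alloy steel: E = 203.7, α = 12.4, σ_y = 910.0 → σ = 371 MPa, n = 2.45
Smallest n: gray cast iron with n = 1.38.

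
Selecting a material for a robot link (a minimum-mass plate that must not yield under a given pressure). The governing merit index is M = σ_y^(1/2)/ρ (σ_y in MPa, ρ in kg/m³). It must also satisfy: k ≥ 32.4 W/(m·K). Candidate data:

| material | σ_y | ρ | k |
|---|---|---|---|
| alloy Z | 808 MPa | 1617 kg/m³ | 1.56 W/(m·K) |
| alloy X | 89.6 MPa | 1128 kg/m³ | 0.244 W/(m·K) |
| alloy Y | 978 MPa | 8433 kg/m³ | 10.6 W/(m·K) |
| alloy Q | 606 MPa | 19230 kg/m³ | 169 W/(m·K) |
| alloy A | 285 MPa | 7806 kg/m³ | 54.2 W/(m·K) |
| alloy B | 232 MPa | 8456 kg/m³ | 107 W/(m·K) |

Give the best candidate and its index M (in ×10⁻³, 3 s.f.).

alloy A, M = 2.16×10⁻³

Screen on constraints: k ≥ 32.4 W/(m·K). Survivors: alloy Q, alloy A, alloy B.
Evaluate M for each candidate:
  alloy A: M = 2.16×10⁻³
  alloy B: M = 1.80×10⁻³
  alloy Q: M = 1.28×10⁻³
The maximum is for alloy A.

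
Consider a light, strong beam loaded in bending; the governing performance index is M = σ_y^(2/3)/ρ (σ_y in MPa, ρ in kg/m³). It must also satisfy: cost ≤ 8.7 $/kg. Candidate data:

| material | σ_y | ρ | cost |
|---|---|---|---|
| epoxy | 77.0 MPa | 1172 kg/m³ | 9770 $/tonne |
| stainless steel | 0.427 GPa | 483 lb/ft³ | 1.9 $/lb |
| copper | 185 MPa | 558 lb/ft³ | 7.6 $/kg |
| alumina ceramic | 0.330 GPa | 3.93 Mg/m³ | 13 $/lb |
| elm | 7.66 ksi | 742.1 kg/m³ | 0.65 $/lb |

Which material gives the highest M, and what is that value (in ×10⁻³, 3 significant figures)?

Screen on constraints: cost ≤ 8.7 $/kg. Survivors: stainless steel, copper, elm.
Convert each candidate to consistent units, then evaluate M:
  stainless steel: σ_y = 427.0 MPa, ρ = 7737 kg/m³
  copper: σ_y = 185.0 MPa, ρ = 8938 kg/m³
  elm: σ_y = 52.81 MPa, ρ = 742.1 kg/m³
  elm: M = 19.0×10⁻³
  stainless steel: M = 7.33×10⁻³
  copper: M = 3.63×10⁻³
Elm ranks first.

elm, M = 19.0×10⁻³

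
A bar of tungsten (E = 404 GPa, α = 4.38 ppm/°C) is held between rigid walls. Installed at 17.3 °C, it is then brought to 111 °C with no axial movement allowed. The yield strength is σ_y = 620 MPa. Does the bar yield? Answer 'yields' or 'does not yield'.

does not yield

ΔT = 93.70 K. Constrained thermal stress σ = E·α·ΔT = 404.0×10³ MPa × 4.38×10⁻⁶ × 93.70 = 166 MPa (compressive).
Compare to σ_y = 620 MPa: σ < σ_y, so it does not yield.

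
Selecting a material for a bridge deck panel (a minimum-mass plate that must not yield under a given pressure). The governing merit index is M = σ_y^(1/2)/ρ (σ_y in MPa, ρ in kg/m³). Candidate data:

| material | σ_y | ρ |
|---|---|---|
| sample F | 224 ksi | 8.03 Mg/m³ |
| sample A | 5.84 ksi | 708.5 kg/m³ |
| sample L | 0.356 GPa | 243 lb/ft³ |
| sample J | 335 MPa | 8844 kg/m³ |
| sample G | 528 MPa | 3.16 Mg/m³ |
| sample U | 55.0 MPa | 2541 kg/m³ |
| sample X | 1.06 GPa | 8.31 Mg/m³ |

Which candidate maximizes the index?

In SI units:
  sample F: σ_y = 1544 MPa, ρ = 8030 kg/m³
  sample A: σ_y = 40.27 MPa, ρ = 708.5 kg/m³
  sample L: σ_y = 356.0 MPa, ρ = 3892 kg/m³
  sample J: σ_y = 335.0 MPa, ρ = 8844 kg/m³
  sample G: σ_y = 528.0 MPa, ρ = 3160 kg/m³
  sample U: σ_y = 55.00 MPa, ρ = 2541 kg/m³
  sample X: σ_y = 1060 MPa, ρ = 8310 kg/m³
  sample A: M = 8.96×10⁻³
  sample G: M = 7.27×10⁻³
  sample F: M = 4.89×10⁻³
  sample L: M = 4.85×10⁻³
  sample X: M = 3.92×10⁻³
  sample U: M = 2.92×10⁻³
  sample J: M = 2.07×10⁻³
Sample A ranks first.

sample A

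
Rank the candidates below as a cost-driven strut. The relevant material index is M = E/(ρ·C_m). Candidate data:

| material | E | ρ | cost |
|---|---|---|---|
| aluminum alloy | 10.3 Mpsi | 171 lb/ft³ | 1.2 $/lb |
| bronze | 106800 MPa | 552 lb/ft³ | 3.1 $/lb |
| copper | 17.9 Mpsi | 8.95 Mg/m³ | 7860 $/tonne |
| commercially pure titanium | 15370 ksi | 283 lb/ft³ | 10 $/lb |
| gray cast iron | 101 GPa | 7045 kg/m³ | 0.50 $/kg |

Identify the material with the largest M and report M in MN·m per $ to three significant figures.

gray cast iron, M = 28.7 MN·m per $

Normalizing units and computing the index:
  aluminum alloy: E = 71.02 GPa, ρ = 2739 kg/m³, cost = 2.646 $/kg
  bronze: E = 106.8 GPa, ρ = 8842 kg/m³, cost = 6.834 $/kg
  copper: E = 123.4 GPa, ρ = 8950 kg/m³, cost = 7.860 $/kg
  commercially pure titanium: E = 106.0 GPa, ρ = 4533 kg/m³, cost = 22.05 $/kg
  gray cast iron: E = 101.0 GPa, ρ = 7045 kg/m³, cost = 0.5000 $/kg
  gray cast iron: M = 28.7 MN·m per $
  aluminum alloy: M = 9.80 MN·m per $
  bronze: M = 1.77 MN·m per $
  copper: M = 1.75 MN·m per $
  commercially pure titanium: M = 1.06 MN·m per $
Highest index: gray cast iron.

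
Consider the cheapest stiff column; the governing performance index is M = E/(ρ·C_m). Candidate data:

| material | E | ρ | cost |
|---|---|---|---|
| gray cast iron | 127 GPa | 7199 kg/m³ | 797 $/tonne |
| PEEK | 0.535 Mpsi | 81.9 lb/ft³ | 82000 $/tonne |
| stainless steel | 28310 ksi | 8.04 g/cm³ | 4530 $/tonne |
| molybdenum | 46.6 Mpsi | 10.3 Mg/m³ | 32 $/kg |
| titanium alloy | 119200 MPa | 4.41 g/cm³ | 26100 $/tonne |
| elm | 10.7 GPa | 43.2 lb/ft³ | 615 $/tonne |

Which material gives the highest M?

Putting every candidate on a common basis:
  gray cast iron: E = 127.0 GPa, ρ = 7199 kg/m³, cost = 0.7970 $/kg
  PEEK: E = 3.689 GPa, ρ = 1312 kg/m³, cost = 82.00 $/kg
  stainless steel: E = 195.2 GPa, ρ = 8040 kg/m³, cost = 4.530 $/kg
  molybdenum: E = 321.3 GPa, ρ = 10300 kg/m³, cost = 32.00 $/kg
  titanium alloy: E = 119.2 GPa, ρ = 4410 kg/m³, cost = 26.10 $/kg
  elm: E = 10.70 GPa, ρ = 692.0 kg/m³, cost = 0.6150 $/kg
  elm: M = 25.1 MN·m per $
  gray cast iron: M = 22.1 MN·m per $
  stainless steel: M = 5.36 MN·m per $
  titanium alloy: M = 1.04 MN·m per $
  molybdenum: M = 0.975 MN·m per $
  PEEK: M = 0.0343 MN·m per $
Highest index: elm.

elm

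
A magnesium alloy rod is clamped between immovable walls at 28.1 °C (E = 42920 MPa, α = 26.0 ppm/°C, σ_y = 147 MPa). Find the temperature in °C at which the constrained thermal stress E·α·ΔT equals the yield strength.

160 °C

E = 42920 MPa = 42.92 GPa.
E·α·ΔT = 147.0 MPa ⇒ ΔT = 147.0 / (42.92×10³ × 26.0×10⁻⁶) = 131.7 K.
T = 28.1 + 131.7 = 159.8 °C.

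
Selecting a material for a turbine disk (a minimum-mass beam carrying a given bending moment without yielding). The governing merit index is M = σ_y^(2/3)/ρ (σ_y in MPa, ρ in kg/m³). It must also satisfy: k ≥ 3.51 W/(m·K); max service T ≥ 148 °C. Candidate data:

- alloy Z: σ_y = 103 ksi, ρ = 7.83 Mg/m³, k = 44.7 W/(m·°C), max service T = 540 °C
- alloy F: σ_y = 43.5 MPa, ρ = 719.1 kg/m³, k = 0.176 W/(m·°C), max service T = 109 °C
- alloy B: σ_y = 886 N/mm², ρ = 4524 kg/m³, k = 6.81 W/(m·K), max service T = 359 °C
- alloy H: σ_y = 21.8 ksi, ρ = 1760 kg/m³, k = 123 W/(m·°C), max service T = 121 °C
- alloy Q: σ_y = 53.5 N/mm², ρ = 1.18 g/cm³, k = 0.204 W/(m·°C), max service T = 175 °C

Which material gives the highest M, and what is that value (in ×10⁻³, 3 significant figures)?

Screen on constraints: k ≥ 3.51 W/(m·K); max service T ≥ 148 °C. Survivors: alloy Z, alloy B.
Convert each candidate to consistent units, then evaluate M:
  alloy Z: σ_y = 710.2 MPa, ρ = 7830 kg/m³
  alloy B: σ_y = 886.0 MPa, ρ = 4524 kg/m³
  alloy B: M = 20.4×10⁻³
  alloy Z: M = 10.2×10⁻³
Alloy B ranks first.

alloy B, M = 20.4×10⁻³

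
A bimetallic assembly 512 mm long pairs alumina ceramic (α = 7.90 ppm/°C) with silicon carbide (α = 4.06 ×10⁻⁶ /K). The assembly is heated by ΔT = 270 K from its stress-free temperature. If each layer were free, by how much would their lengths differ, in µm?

531 µm

Δα = |7.90 − 4.06|×10⁻⁶/K = 3.84×10⁻⁶/K.
ΔL_mismatch = Δα·L·ΔT = 3.84×10⁻⁶ × 512.0 mm × 270.0 K = 531 µm.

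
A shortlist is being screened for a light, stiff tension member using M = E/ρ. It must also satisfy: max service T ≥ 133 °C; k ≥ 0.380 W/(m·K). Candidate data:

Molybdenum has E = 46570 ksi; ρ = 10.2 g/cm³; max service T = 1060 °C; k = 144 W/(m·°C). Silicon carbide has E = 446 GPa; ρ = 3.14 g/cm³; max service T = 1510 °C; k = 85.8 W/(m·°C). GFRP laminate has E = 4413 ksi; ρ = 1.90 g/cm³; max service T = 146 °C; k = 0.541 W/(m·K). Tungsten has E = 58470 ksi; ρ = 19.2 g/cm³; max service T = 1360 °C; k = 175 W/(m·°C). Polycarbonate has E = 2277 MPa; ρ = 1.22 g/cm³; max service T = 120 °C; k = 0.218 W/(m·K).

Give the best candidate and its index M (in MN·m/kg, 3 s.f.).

silicon carbide, M = 142 MN·m/kg

Screen on constraints: max service T ≥ 133 °C; k ≥ 0.380 W/(m·K). Survivors: molybdenum, silicon carbide, GFRP laminate, tungsten.
Putting every candidate on a common basis:
  molybdenum: E = 321.1 GPa, ρ = 10200 kg/m³
  silicon carbide: E = 446.0 GPa, ρ = 3140 kg/m³
  GFRP laminate: E = 30.43 GPa, ρ = 1900 kg/m³
  tungsten: E = 403.1 GPa, ρ = 19200 kg/m³
  silicon carbide: M = 142 MN·m/kg
  molybdenum: M = 31.5 MN·m/kg
  tungsten: M = 21.0 MN·m/kg
  GFRP laminate: M = 16.0 MN·m/kg
Silicon carbide has the largest M.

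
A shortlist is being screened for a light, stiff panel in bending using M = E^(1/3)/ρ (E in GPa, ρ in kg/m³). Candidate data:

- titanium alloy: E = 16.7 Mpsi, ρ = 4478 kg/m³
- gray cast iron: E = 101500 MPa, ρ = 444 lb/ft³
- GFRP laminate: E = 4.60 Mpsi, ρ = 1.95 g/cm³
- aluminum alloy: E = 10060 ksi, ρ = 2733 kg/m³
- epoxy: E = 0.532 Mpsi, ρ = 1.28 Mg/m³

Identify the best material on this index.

GFRP laminate

In SI units:
  titanium alloy: E = 115.1 GPa, ρ = 4478 kg/m³
  gray cast iron: E = 101.5 GPa, ρ = 7112 kg/m³
  GFRP laminate: E = 31.72 GPa, ρ = 1950 kg/m³
  aluminum alloy: E = 69.36 GPa, ρ = 2733 kg/m³
  epoxy: E = 3.668 GPa, ρ = 1280 kg/m³
  GFRP laminate: M = 1.62×10⁻³
  aluminum alloy: M = 1.50×10⁻³
  epoxy: M = 1.20×10⁻³
  titanium alloy: M = 1.09×10⁻³
  gray cast iron: M = 0.656×10⁻³
GFRP laminate ranks first.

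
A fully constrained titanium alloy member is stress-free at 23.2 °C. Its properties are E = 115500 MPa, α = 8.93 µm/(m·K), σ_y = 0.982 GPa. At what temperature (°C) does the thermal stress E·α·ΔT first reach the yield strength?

975 °C

E = 115500 MPa = 115.5 GPa.
σ_y = 0.982 GPa = 982.0 MPa.
E·α·ΔT = 982.0 MPa ⇒ ΔT = 982.0 / (115.5×10³ × 8.93×10⁻⁶) = 952.1 K.
T = 23.2 + 952.1 = 975.3 °C.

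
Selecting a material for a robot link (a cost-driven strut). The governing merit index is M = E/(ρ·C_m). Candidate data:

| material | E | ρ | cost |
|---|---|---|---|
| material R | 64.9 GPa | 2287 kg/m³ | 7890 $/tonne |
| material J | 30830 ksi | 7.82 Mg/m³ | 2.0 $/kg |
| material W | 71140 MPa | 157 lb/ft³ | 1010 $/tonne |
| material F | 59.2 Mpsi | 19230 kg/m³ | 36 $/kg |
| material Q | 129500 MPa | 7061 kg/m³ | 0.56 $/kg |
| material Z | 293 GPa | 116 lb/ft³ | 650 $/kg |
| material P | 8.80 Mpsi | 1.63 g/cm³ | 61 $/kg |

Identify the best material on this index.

In SI units:
  material R: E = 64.90 GPa, ρ = 2287 kg/m³, cost = 7.890 $/kg
  material J: E = 212.6 GPa, ρ = 7820 kg/m³, cost = 2.000 $/kg
  material W: E = 71.14 GPa, ρ = 2515 kg/m³, cost = 1.010 $/kg
  material F: E = 408.2 GPa, ρ = 19230 kg/m³, cost = 36.00 $/kg
  material Q: E = 129.5 GPa, ρ = 7061 kg/m³, cost = 0.5600 $/kg
  material Z: E = 293.0 GPa, ρ = 1858 kg/m³, cost = 650.0 $/kg
  material P: E = 60.67 GPa, ρ = 1630 kg/m³, cost = 61.00 $/kg
  material Q: M = 32.8 MN·m per $
  material W: M = 28.0 MN·m per $
  material J: M = 13.6 MN·m per $
  material R: M = 3.60 MN·m per $
  material P: M = 0.610 MN·m per $
  material F: M = 0.590 MN·m per $
  material Z: M = 0.243 MN·m per $
Material Q ranks first.

material Q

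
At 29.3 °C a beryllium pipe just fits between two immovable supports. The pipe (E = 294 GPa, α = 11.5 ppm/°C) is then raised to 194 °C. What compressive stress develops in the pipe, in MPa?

557 MPa

ΔT = 164.7 K. Constrained thermal stress σ = E·α·ΔT = 294.0×10³ MPa × 11.5×10⁻⁶ × 164.7 = 557 MPa (compressive).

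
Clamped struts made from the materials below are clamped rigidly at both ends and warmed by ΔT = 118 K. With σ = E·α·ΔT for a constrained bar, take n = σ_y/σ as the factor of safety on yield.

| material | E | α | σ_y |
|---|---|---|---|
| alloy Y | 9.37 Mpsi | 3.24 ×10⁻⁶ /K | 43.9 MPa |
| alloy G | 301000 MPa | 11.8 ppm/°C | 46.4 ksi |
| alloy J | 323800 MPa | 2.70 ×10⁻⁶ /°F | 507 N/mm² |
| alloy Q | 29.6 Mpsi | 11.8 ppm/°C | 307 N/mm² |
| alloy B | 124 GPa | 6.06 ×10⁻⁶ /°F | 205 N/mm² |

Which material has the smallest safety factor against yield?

Converting E to GPa, α to ×10⁻⁶/K, σ_y to MPa, then σ and n for each:
  alloy Y: E = 64.60, α = 3.24, σ_y = 43.90 → σ = 24.7 MPa, n = 1.78
  alloy G: E = 301.0, α = 11.8, σ_y = 319.9 → σ = 419 MPa, n = 0.763
  alloy J: E = 323.8, α = 4.86, σ_y = 507.0 → σ = 186 MPa, n = 2.73
  alloy Q: E = 204.1, α = 11.8, σ_y = 307.0 → σ = 284 MPa, n = 1.08
  alloy B: E = 124.0, α = 10.9, σ_y = 205.0 → σ = 160 MPa, n = 1.28
Smallest n: alloy G with n = 0.763.

alloy G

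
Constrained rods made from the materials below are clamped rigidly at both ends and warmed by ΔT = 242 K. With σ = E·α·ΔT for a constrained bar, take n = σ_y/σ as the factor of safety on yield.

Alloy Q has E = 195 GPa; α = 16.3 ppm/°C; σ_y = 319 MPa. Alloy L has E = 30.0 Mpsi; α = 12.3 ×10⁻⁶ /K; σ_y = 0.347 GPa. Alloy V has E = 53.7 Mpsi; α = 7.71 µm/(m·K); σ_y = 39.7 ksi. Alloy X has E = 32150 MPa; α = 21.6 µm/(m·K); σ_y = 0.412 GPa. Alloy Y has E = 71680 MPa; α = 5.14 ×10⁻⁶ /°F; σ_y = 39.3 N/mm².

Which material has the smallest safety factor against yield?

With everything in SI (GPa, ×10⁻⁶/K, MPa):
  alloy Q: E = 195.0, α = 16.3, σ_y = 319.0 → σ = 769 MPa, n = 0.415
  alloy L: E = 206.8, α = 12.3, σ_y = 347.0 → σ = 616 MPa, n = 0.564
  alloy V: E = 370.2, α = 7.71, σ_y = 273.7 → σ = 691 MPa, n = 0.396
  alloy X: E = 32.15, α = 21.6, σ_y = 412.0 → σ = 168 MPa, n = 2.45
  alloy Y: E = 71.68, α = 9.25, σ_y = 39.30 → σ = 160 MPa, n = 0.245
The minimum is alloy Y at n = 0.245.

alloy Y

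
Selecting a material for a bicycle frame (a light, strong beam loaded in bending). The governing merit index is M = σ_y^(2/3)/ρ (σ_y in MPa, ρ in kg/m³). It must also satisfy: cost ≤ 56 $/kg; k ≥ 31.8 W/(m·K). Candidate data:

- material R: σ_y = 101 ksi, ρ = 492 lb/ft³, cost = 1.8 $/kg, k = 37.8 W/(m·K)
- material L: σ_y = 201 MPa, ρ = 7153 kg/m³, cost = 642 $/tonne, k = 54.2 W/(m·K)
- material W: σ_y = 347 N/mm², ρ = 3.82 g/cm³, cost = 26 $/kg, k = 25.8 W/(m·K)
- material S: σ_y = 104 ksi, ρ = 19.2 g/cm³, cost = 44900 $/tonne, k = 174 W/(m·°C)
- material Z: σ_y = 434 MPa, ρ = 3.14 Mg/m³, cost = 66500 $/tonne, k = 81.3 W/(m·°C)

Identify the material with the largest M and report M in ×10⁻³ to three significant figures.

material R, M = 9.97×10⁻³

Screen on constraints: cost ≤ 56 $/kg; k ≥ 31.8 W/(m·K). Survivors: material R, material L, material S.
After converting to SI:
  material R: σ_y = 696.4 MPa, ρ = 7881 kg/m³
  material L: σ_y = 201.0 MPa, ρ = 7153 kg/m³
  material S: σ_y = 717.1 MPa, ρ = 19200 kg/m³
  material R: M = 9.97×10⁻³
  material L: M = 4.80×10⁻³
  material S: M = 4.17×10⁻³
Material R ranks first.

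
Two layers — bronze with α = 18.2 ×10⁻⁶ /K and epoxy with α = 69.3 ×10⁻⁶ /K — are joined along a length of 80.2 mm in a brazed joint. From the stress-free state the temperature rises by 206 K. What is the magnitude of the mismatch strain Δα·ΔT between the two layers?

Δα = |18.2 − 69.3|×10⁻⁶/K = 51.1×10⁻⁶/K.
Mismatch strain = Δα·ΔT = 51.1×10⁻⁶ × 206.0 = 0.0105.

0.0105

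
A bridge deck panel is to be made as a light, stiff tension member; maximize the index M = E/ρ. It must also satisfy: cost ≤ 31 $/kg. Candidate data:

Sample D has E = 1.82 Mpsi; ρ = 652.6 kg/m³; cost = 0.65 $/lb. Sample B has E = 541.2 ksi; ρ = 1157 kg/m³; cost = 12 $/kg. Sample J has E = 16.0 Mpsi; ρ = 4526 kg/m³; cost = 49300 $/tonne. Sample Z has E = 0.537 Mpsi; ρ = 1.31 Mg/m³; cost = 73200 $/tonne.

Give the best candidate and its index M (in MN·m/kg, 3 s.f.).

sample D, M = 19.2 MN·m/kg

Screen on constraints: cost ≤ 31 $/kg. Survivors: sample D, sample B.
Normalizing units and computing the index:
  sample D: E = 12.55 GPa, ρ = 652.6 kg/m³
  sample B: E = 3.731 GPa, ρ = 1157 kg/m³
  sample D: M = 19.2 MN·m/kg
  sample B: M = 3.23 MN·m/kg
Highest index: sample D.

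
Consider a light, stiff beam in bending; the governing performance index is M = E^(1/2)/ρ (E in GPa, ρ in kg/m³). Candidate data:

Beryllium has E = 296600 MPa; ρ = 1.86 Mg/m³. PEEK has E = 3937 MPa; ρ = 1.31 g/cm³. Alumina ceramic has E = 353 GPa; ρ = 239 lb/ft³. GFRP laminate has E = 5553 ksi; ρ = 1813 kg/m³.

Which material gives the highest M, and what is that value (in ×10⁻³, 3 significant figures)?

In SI units:
  beryllium: E = 296.6 GPa, ρ = 1860 kg/m³
  PEEK: E = 3.937 GPa, ρ = 1310 kg/m³
  alumina ceramic: E = 353.0 GPa, ρ = 3828 kg/m³
  GFRP laminate: E = 38.29 GPa, ρ = 1813 kg/m³
  beryllium: M = 9.26×10⁻³
  alumina ceramic: M = 4.91×10⁻³
  GFRP laminate: M = 3.41×10⁻³
  PEEK: M = 1.51×10⁻³
The maximum is for beryllium.

beryllium, M = 9.26×10⁻³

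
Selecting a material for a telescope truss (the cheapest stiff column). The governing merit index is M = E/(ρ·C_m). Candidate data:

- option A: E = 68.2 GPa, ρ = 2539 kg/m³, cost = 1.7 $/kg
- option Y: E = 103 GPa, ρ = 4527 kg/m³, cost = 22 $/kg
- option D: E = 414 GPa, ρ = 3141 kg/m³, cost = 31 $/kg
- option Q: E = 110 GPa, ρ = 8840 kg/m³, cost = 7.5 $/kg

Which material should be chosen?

Per-candidate index values:
  option A: M = 15.8 MN·m per $
  option D: M = 4.25 MN·m per $
  option Q: M = 1.66 MN·m per $
  option Y: M = 1.03 MN·m per $
Option A has the largest M.

option A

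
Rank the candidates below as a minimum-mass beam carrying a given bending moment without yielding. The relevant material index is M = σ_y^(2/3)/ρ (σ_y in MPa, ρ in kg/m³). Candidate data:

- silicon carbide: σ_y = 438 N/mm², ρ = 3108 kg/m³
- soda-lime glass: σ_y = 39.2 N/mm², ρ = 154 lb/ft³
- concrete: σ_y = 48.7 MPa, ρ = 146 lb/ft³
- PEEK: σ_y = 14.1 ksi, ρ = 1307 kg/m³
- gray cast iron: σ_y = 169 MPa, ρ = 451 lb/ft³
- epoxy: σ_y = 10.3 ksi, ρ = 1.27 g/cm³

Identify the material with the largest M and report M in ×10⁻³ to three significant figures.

silicon carbide, M = 18.6×10⁻³

Putting every candidate on a common basis:
  silicon carbide: σ_y = 438.0 MPa, ρ = 3108 kg/m³
  soda-lime glass: σ_y = 39.20 MPa, ρ = 2467 kg/m³
  concrete: σ_y = 48.70 MPa, ρ = 2339 kg/m³
  PEEK: σ_y = 97.22 MPa, ρ = 1307 kg/m³
  gray cast iron: σ_y = 169.0 MPa, ρ = 7224 kg/m³
  epoxy: σ_y = 71.02 MPa, ρ = 1270 kg/m³
  silicon carbide: M = 18.6×10⁻³
  PEEK: M = 16.2×10⁻³
  epoxy: M = 13.5×10⁻³
  concrete: M = 5.70×10⁻³
  soda-lime glass: M = 4.68×10⁻³
  gray cast iron: M = 4.23×10⁻³
Silicon carbide has the largest M.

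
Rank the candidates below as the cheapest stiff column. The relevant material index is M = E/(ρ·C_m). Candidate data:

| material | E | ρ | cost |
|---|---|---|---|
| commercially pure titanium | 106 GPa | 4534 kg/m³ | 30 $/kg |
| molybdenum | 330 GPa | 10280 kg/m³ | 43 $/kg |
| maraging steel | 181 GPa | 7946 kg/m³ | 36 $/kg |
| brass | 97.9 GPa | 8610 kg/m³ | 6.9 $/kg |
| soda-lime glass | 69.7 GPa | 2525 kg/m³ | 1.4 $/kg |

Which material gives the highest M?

Evaluate M for each candidate:
  soda-lime glass: M = 19.7 MN·m per $
  brass: M = 1.65 MN·m per $
  commercially pure titanium: M = 0.779 MN·m per $
  molybdenum: M = 0.747 MN·m per $
  maraging steel: M = 0.633 MN·m per $
Soda-lime glass ranks first.

soda-lime glass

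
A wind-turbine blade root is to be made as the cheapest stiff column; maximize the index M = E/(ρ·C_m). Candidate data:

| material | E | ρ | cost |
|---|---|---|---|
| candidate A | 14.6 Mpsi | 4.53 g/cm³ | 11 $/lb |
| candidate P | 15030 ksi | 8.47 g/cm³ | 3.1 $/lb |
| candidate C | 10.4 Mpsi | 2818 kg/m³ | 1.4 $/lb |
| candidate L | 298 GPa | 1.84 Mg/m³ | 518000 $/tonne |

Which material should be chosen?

candidate C

In SI units:
  candidate A: E = 100.7 GPa, ρ = 4530 kg/m³, cost = 24.25 $/kg
  candidate P: E = 103.6 GPa, ρ = 8470 kg/m³, cost = 6.834 $/kg
  candidate C: E = 71.71 GPa, ρ = 2818 kg/m³, cost = 3.086 $/kg
  candidate L: E = 298.0 GPa, ρ = 1840 kg/m³, cost = 518.0 $/kg
  candidate C: M = 8.24 MN·m per $
  candidate P: M = 1.79 MN·m per $
  candidate A: M = 0.916 MN·m per $
  candidate L: M = 0.313 MN·m per $
Highest index: candidate C.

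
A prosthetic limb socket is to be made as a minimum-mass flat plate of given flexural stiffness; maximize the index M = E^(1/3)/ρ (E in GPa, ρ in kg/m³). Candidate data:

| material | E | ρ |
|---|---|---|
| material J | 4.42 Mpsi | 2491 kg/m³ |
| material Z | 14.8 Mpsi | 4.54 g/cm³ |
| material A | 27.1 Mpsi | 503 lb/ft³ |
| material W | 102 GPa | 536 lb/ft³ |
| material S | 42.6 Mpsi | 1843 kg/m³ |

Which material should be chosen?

material S

In SI units:
  material J: E = 30.47 GPa, ρ = 2491 kg/m³
  material Z: E = 102.0 GPa, ρ = 4540 kg/m³
  material A: E = 186.8 GPa, ρ = 8057 kg/m³
  material W: E = 102.0 GPa, ρ = 8586 kg/m³
  material S: E = 293.7 GPa, ρ = 1843 kg/m³
  material S: M = 3.61×10⁻³
  material J: M = 1.25×10⁻³
  material Z: M = 1.03×10⁻³
  material A: M = 0.710×10⁻³
  material W: M = 0.544×10⁻³
The maximum is for material S.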